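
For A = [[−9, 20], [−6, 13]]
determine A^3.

[[−129, 260], [−78, 157]]

tr A = 4 and det A = 3, so the characteristic polynomial is λ² − (4)λ + (3) with roots 3 and 1.
Eigenvectors give P = [[5, −2], [3, −1]] with P⁻¹ = [[−1, 2], [−3, 5]], and A = P·diag(3, 1)·P⁻¹.
Then A^3 = P·diag(27, 1)·P⁻¹ = [[135, −2], [81, −1]] · [[−1, 2], [−3, 5]] = [[−129, 260], [−78, 157]].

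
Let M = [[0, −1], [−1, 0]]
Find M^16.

[[1, 0], [0, 1]]

M² = I (check: tr M = 0 and det M = −1), so M^16 = I since 16 is even.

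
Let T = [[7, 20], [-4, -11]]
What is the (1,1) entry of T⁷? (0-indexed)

tr T = -4 and det T = 3, so the characteristic polynomial is λ² − (-4)λ + (3) with roots -1 and -3.
Eigenvectors give P = [[-5, 2], [2, -1]] with P⁻¹ = [[-1, -2], [-2, -5]], and T = P·diag(-1, -3)·P⁻¹.
Then T⁷ = P·diag(-1, -2187)·P⁻¹ = [[5, -4374], [-2, 2187]] · [[-1, -2], [-2, -5]] = [[8743, 21860], [-4372, -10931]].

-10931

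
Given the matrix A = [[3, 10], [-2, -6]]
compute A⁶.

tr A = -3 and det A = 2, so the characteristic polynomial is λ² − (-3)λ + (2) with roots -2 and -1.
Eigenvectors give P = [[-2, 5], [1, -2]] with P⁻¹ = [[2, 5], [1, 2]], and A = P·diag(-2, -1)·P⁻¹.
Then A⁶ = P·diag(64, 1)·P⁻¹ = [[-128, 5], [64, -2]] · [[2, 5], [1, 2]] = [[-251, -630], [126, 316]].

[[-251, -630], [126, 316]]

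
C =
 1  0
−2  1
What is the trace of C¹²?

2

C = I + N where N = [[0, 0], [−2, 0]] is strictly lower-triangular, so N² = 0.
(I + N)¹² = I + 12·N = [[1, 0], [−24, 1]].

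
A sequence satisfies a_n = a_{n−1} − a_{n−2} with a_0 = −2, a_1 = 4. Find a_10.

−4

With companion matrix A = [[1, −1], [1, 0]], [a_n, a_{n−1}]ᵀ = A·[a_{n−1}, a_{n−2}]ᵀ, so [a_10, a_9]ᵀ = A⁹·[a_1, a_0]ᵀ.
A⁹ = [[−1, 0], [0, −1]], giving [a_10, a_9]ᵀ = [[−4], [2]].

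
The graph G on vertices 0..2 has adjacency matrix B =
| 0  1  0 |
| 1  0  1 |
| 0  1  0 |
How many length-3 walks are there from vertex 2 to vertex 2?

The number of length-3 walks from vertex 2 to vertex 2 is entry (2,2) of B^3, where B is the adjacency matrix.
B^2 = [[1, 0, 1], [0, 2, 0], [1, 0, 1]]
B^3 = [[0, 2, 0], [2, 0, 2], [0, 2, 0]]

0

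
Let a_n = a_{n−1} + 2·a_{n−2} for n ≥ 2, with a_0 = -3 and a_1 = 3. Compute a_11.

3

With companion matrix T = [[1, 2], [1, 0]], [a_n, a_{n−1}]ᵀ = T·[a_{n−1}, a_{n−2}]ᵀ, so [a_11, a_10]ᵀ = T^10·[a_1, a_0]ᵀ.
T^10 = [[683, 682], [341, 342]], giving [a_11, a_10]ᵀ = [[3], [-3]].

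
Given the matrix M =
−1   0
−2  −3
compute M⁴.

tr M = −4 and det M = 3, so the characteristic polynomial is λ² − (−4)λ + (3) with roots −1 and −3.
Eigenvectors give P = [[1, 0], [−1, 1]] with P⁻¹ = [[1, 0], [1, 1]], and M = P·diag(−1, −3)·P⁻¹.
Then M⁴ = P·diag(1, 81)·P⁻¹ = [[1, 0], [−1, 81]] · [[1, 0], [1, 1]] = [[1, 0], [80, 81]].

[[1, 0], [80, 81]]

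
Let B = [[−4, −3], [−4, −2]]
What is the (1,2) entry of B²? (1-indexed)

18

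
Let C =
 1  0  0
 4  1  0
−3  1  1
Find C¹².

C = I + N where N = [[0, 0, 0], [4, 0, 0], [−3, 1, 0]] is strictly lower-triangular, so N³ = 0.
(I + N)¹² = I + 12·N + 66·N² = [[1, 0, 0], [48, 1, 0], [228, 12, 1]].

[[1, 0, 0], [48, 1, 0], [228, 12, 1]]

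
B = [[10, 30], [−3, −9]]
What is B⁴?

[[10, 30], [−3, −9]]

B² = B (a projection; rank 1, trace 1), so B⁴ = B.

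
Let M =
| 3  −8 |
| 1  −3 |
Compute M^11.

M² = I (check: tr M = 0 and det M = −1), so M^11 = M since 11 is odd.

[[3, −8], [1, −3]]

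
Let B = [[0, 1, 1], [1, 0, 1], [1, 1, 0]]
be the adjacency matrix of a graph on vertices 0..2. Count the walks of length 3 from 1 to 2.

The number of length-3 walks from vertex 1 to vertex 2 is entry (1,2) of B^3, where B is the adjacency matrix.
B^2 = [[2, 1, 1], [1, 2, 1], [1, 1, 2]]
B^3 = [[2, 3, 3], [3, 2, 3], [3, 3, 2]]

3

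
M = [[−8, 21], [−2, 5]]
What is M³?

[[−50, 147], [−14, 41]]

tr M = −3 and det M = 2, so the characteristic polynomial is λ² − (−3)λ + (2) with roots −1 and −2.
Eigenvectors give P = [[3, −7], [1, −2]] with P⁻¹ = [[−2, 7], [−1, 3]], and M = P·diag(−1, −2)·P⁻¹.
Then M³ = P·diag(−1, −8)·P⁻¹ = [[−3, 56], [−1, 16]] · [[−2, 7], [−1, 3]] = [[−50, 147], [−14, 41]].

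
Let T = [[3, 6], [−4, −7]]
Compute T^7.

tr T = −4 and det T = 3, so the characteristic polynomial is λ² − (−4)λ + (3) with roots −3 and −1.
Eigenvectors give P = [[1, −3], [−1, 2]] with P⁻¹ = [[−2, −3], [−1, −1]], and T = P·diag(−3, −1)·P⁻¹.
Then T^7 = P·diag(−2187, −1)·P⁻¹ = [[−2187, 3], [2187, −2]] · [[−2, −3], [−1, −1]] = [[4371, 6558], [−4372, −6559]].

[[4371, 6558], [−4372, −6559]]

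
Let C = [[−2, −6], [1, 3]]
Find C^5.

[[−2, −6], [1, 3]]

C² = C (a projection; rank 1, trace 1), so C^5 = C.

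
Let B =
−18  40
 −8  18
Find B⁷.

[[−1152, 2560], [−512, 1152]]

tr B = 0 and det B = −4, so the characteristic polynomial is λ² − (0)λ + (−4) with roots −2 and 2.
Eigenvectors give P = [[−5, −2], [−2, −1]] with P⁻¹ = [[−1, 2], [2, −5]], and B = P·diag(−2, 2)·P⁻¹.
Then B⁷ = P·diag(−128, 128)·P⁻¹ = [[640, −256], [256, −128]] · [[−1, 2], [2, −5]] = [[−1152, 2560], [−512, 1152]].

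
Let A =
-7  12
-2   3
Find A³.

[[-79, 156], [-26, 51]]

tr A = -4 and det A = 3, so the characteristic polynomial is λ² − (-4)λ + (3) with roots -1 and -3.
Eigenvectors give P = [[-2, 3], [-1, 1]] with P⁻¹ = [[1, -3], [1, -2]], and A = P·diag(-1, -3)·P⁻¹.
Then A³ = P·diag(-1, -27)·P⁻¹ = [[2, -81], [1, -27]] · [[1, -3], [1, -2]] = [[-79, 156], [-26, 51]].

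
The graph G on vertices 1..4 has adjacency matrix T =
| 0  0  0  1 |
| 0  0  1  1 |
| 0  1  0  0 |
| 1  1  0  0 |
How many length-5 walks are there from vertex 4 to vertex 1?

5

The number of length-5 walks from vertex 4 to vertex 1 is entry (4,1) of T⁵, where T is the adjacency matrix.
T² = [[1, 1, 0, 0], [1, 2, 0, 0], [0, 0, 1, 1], [0, 0, 1, 2]]
T³ = [[0, 0, 1, 2], [0, 0, 2, 3], [1, 2, 0, 0], [2, 3, 0, 0]]
T⁴ = [[2, 3, 0, 0], [3, 5, 0, 0], [0, 0, 2, 3], [0, 0, 3, 5]]
T⁵ = [[0, 0, 3, 5], [0, 0, 5, 8], [3, 5, 0, 0], [5, 8, 0, 0]]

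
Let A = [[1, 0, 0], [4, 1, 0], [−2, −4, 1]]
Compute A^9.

[[1, 0, 0], [36, 1, 0], [−594, −36, 1]]

A = I + N where N = [[0, 0, 0], [4, 0, 0], [−2, −4, 0]] is strictly lower-triangular, so N^3 = 0.
(I + N)^9 = I + 9·N + 36·N^2 = [[1, 0, 0], [36, 1, 0], [−594, −36, 1]].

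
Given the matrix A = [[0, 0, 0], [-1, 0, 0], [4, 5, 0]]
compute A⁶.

A is strictly triangular, hence nilpotent: A³ = 0, so A⁶ = 0.

[[0, 0, 0], [0, 0, 0], [0, 0, 0]]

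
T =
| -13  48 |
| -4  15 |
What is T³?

[[-85, 336], [-28, 111]]

tr T = 2 and det T = -3, so the characteristic polynomial is λ² − (2)λ + (-3) with roots -1 and 3.
Eigenvectors give P = [[4, 3], [1, 1]] with P⁻¹ = [[1, -3], [-1, 4]], and T = P·diag(-1, 3)·P⁻¹.
Then T³ = P·diag(-1, 27)·P⁻¹ = [[-4, 81], [-1, 27]] · [[1, -3], [-1, 4]] = [[-85, 336], [-28, 111]].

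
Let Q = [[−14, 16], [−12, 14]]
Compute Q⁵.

[[−224, 256], [−192, 224]]

tr Q = 0 and det Q = −4, so the characteristic polynomial is λ² − (0)λ + (−4) with roots 2 and −2.
Eigenvectors give P = [[−1, 4], [−1, 3]] with P⁻¹ = [[3, −4], [1, −1]], and Q = P·diag(2, −2)·P⁻¹.
Then Q⁵ = P·diag(32, −32)·P⁻¹ = [[−32, −128], [−32, −96]] · [[3, −4], [1, −1]] = [[−224, 256], [−192, 224]].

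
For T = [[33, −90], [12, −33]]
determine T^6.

[[729, 0], [0, 729]]

tr T = 0 and det T = −9, so the characteristic polynomial is λ² − (0)λ + (−9) with roots −3 and 3.
Eigenvectors give P = [[−5, 3], [−2, 1]] with P⁻¹ = [[1, −3], [2, −5]], and T = P·diag(−3, 3)·P⁻¹.
Then T^6 = P·diag(729, 729)·P⁻¹ = [[−3645, 2187], [−1458, 729]] · [[1, −3], [2, −5]] = [[729, 0], [0, 729]].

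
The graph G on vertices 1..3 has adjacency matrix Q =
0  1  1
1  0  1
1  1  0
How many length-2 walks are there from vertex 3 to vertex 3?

The number of length-2 walks from vertex 3 to vertex 3 is entry (3,3) of Q², where Q is the adjacency matrix.
Q² = [[2, 1, 1], [1, 2, 1], [1, 1, 2]]

2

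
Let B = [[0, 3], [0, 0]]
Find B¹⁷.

[[0, 0], [0, 0]]

B is strictly triangular, hence nilpotent: B² = 0, so B¹⁷ = 0.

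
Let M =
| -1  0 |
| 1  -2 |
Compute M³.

tr M = -3 and det M = 2, so the characteristic polynomial is λ² − (-3)λ + (2) with roots -1 and -2.
Eigenvectors give P = [[1, 0], [1, -1]] with P⁻¹ = [[1, 0], [1, -1]], and M = P·diag(-1, -2)·P⁻¹.
Then M³ = P·diag(-1, -8)·P⁻¹ = [[-1, 0], [-1, 8]] · [[1, 0], [1, -1]] = [[-1, 0], [7, -8]].

[[-1, 0], [7, -8]]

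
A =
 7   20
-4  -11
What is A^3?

tr A = -4 and det A = 3, so the characteristic polynomial is λ² − (-4)λ + (3) with roots -1 and -3.
Eigenvectors give P = [[5, -2], [-2, 1]] with P⁻¹ = [[1, 2], [2, 5]], and A = P·diag(-1, -3)·P⁻¹.
Then A^3 = P·diag(-1, -27)·P⁻¹ = [[-5, 54], [2, -27]] · [[1, 2], [2, 5]] = [[103, 260], [-52, -131]].

[[103, 260], [-52, -131]]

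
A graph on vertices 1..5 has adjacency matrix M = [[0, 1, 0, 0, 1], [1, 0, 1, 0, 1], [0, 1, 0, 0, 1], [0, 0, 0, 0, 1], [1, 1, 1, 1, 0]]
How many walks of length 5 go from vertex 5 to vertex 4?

22

The number of length-5 walks from vertex 5 to vertex 4 is entry (5,4) of M⁵, where M is the adjacency matrix.
M² = [[2, 1, 2, 1, 1], [1, 3, 1, 1, 2], [2, 1, 2, 1, 1], [1, 1, 1, 1, 0], [1, 2, 1, 0, 4]]
M³ = [[2, 5, 2, 1, 6], [5, 4, 5, 2, 6], [2, 5, 2, 1, 6], [1, 2, 1, 0, 4], [6, 6, 6, 4, 4]]
M⁴ = [[11, 10, 11, 6, 10], [10, 16, 10, 6, 16], [11, 10, 11, 6, 10], [6, 6, 6, 4, 4], [10, 16, 10, 4, 22]]
M⁵ = [[20, 32, 20, 10, 38], [32, 36, 32, 16, 42], [20, 32, 20, 10, 38], [10, 16, 10, 4, 22], [38, 42, 38, 22, 40]]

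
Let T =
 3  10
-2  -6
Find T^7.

[[507, 1270], [-254, -636]]

tr T = -3 and det T = 2, so the characteristic polynomial is λ² − (-3)λ + (2) with roots -1 and -2.
Eigenvectors give P = [[5, 2], [-2, -1]] with P⁻¹ = [[1, 2], [-2, -5]], and T = P·diag(-1, -2)·P⁻¹.
Then T^7 = P·diag(-1, -128)·P⁻¹ = [[-5, -256], [2, 128]] · [[1, 2], [-2, -5]] = [[507, 1270], [-254, -636]].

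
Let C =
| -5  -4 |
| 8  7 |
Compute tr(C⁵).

242

tr C = 2 and det C = -3, so the characteristic polynomial is λ² − (2)λ + (-3) with roots 3 and -1.
Eigenvectors give P = [[-1, 1], [2, -1]] with P⁻¹ = [[1, 1], [2, 1]], and C = P·diag(3, -1)·P⁻¹.
Then C⁵ = P·diag(243, -1)·P⁻¹ = [[-243, -1], [486, 1]] · [[1, 1], [2, 1]] = [[-245, -244], [488, 487]].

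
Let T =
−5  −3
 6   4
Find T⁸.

[[511, 255], [−510, −254]]

tr T = −1 and det T = −2, so the characteristic polynomial is λ² − (−1)λ + (−2) with roots −2 and 1.
Eigenvectors give P = [[−1, −1], [1, 2]] with P⁻¹ = [[−2, −1], [1, 1]], and T = P·diag(−2, 1)·P⁻¹.
Then T⁸ = P·diag(256, 1)·P⁻¹ = [[−256, −1], [256, 2]] · [[−2, −1], [1, 1]] = [[511, 255], [−510, −254]].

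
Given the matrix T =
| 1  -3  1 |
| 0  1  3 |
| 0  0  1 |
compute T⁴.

T = I + N where N = [[0, -3, 1], [0, 0, 3], [0, 0, 0]] is strictly upper-triangular, so N³ = 0.
(I + N)⁴ = I + 4·N + 6·N² = [[1, -12, -50], [0, 1, 12], [0, 0, 1]].

[[1, -12, -50], [0, 1, 12], [0, 0, 1]]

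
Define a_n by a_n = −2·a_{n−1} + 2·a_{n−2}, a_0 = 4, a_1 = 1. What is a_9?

With companion matrix A = [[−2, 2], [1, 0]], [a_n, a_{n−1}]ᵀ = A·[a_{n−1}, a_{n−2}]ᵀ, so [a_9, a_8]ᵀ = A⁸·[a_1, a_0]ᵀ.
A⁸ = [[2448, −1792], [−896, 656]], giving [a_9, a_8]ᵀ = [[−4720], [1728]].

−4720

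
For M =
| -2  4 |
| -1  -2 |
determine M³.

M² = [[0, -16], [4, 0]]
M³ = [[16, 32], [-8, 16]]

[[16, 32], [-8, 16]]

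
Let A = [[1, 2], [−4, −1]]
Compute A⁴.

A² = [[−7, 0], [0, −7]]
A³ = [[−7, −14], [28, 7]]
A⁴ = [[49, 0], [0, 49]]

[[49, 0], [0, 49]]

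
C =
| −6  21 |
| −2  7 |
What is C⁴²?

[[−6, 21], [−2, 7]]

C² = C (a projection; rank 1, trace 1), so C⁴² = C.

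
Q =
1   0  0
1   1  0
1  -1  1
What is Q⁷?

[[1, 0, 0], [7, 1, 0], [-14, -7, 1]]

Q = I + N where N = [[0, 0, 0], [1, 0, 0], [1, -1, 0]] is strictly lower-triangular, so N³ = 0.
(I + N)⁷ = I + 7·N + 21·N² = [[1, 0, 0], [7, 1, 0], [-14, -7, 1]].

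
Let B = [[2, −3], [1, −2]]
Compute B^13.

[[2, −3], [1, −2]]

B² = I (check: tr B = 0 and det B = −1), so B^13 = B since 13 is odd.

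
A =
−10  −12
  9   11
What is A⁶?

tr A = 1 and det A = −2, so the characteristic polynomial is λ² − (1)λ + (−2) with roots −1 and 2.
Eigenvectors give P = [[4, −1], [−3, 1]] with P⁻¹ = [[1, 1], [3, 4]], and A = P·diag(−1, 2)·P⁻¹.
Then A⁶ = P·diag(1, 64)·P⁻¹ = [[4, −64], [−3, 64]] · [[1, 1], [3, 4]] = [[−188, −252], [189, 253]].

[[−188, −252], [189, 253]]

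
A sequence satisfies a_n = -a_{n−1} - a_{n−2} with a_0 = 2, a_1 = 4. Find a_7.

4

With companion matrix T = [[-1, -1], [1, 0]], [a_n, a_{n−1}]ᵀ = T·[a_{n−1}, a_{n−2}]ᵀ, so [a_7, a_6]ᵀ = T⁶·[a_1, a_0]ᵀ.
T⁶ = [[1, 0], [0, 1]], giving [a_7, a_6]ᵀ = [[4], [2]].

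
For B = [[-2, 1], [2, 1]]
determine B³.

B² = [[6, -1], [-2, 3]]
B³ = [[-14, 5], [10, 1]]

[[-14, 5], [10, 1]]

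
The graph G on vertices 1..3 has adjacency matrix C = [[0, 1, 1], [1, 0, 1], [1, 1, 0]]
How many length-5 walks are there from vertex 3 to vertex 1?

The number of length-5 walks from vertex 3 to vertex 1 is entry (3,1) of C⁵, where C is the adjacency matrix.
C² = [[2, 1, 1], [1, 2, 1], [1, 1, 2]]
C³ = [[2, 3, 3], [3, 2, 3], [3, 3, 2]]
C⁴ = [[6, 5, 5], [5, 6, 5], [5, 5, 6]]
C⁵ = [[10, 11, 11], [11, 10, 11], [11, 11, 10]]

11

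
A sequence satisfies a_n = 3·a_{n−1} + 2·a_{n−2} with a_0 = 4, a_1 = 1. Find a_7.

With companion matrix A = [[3, 2], [1, 0]], [a_n, a_{n−1}]ᵀ = A·[a_{n−1}, a_{n−2}]ᵀ, so [a_7, a_6]ᵀ = A⁶·[a_1, a_0]ᵀ.
A⁶ = [[1763, 990], [495, 278]], giving [a_7, a_6]ᵀ = [[5723], [1607]].

5723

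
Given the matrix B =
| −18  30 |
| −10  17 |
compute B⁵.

tr B = −1 and det B = −6, so the characteristic polynomial is λ² − (−1)λ + (−6) with roots −3 and 2.
Eigenvectors give P = [[2, −3], [1, −2]] with P⁻¹ = [[2, −3], [1, −2]], and B = P·diag(−3, 2)·P⁻¹.
Then B⁵ = P·diag(−243, 32)·P⁻¹ = [[−486, −96], [−243, −64]] · [[2, −3], [1, −2]] = [[−1068, 1650], [−550, 857]].

[[−1068, 1650], [−550, 857]]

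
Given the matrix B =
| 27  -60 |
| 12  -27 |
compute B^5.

tr B = 0 and det B = -9, so the characteristic polynomial is λ² − (0)λ + (-9) with roots -3 and 3.
Eigenvectors give P = [[2, 5], [1, 2]] with P⁻¹ = [[-2, 5], [1, -2]], and B = P·diag(-3, 3)·P⁻¹.
Then B^5 = P·diag(-243, 243)·P⁻¹ = [[-486, 1215], [-243, 486]] · [[-2, 5], [1, -2]] = [[2187, -4860], [972, -2187]].

[[2187, -4860], [972, -2187]]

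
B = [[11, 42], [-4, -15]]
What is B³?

tr B = -4 and det B = 3, so the characteristic polynomial is λ² − (-4)λ + (3) with roots -3 and -1.
Eigenvectors give P = [[-3, 7], [1, -2]] with P⁻¹ = [[2, 7], [1, 3]], and B = P·diag(-3, -1)·P⁻¹.
Then B³ = P·diag(-27, -1)·P⁻¹ = [[81, -7], [-27, 2]] · [[2, 7], [1, 3]] = [[155, 546], [-52, -183]].

[[155, 546], [-52, -183]]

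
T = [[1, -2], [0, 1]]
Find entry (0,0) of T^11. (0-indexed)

1

T = I + N where N = [[0, -2], [0, 0]] is strictly upper-triangular, so N^2 = 0.
(I + N)^11 = I + 11·N = [[1, -22], [0, 1]].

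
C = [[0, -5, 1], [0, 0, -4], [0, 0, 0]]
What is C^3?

C is strictly triangular, hence nilpotent: C^3 = 0, so C^3 = 0.

[[0, 0, 0], [0, 0, 0], [0, 0, 0]]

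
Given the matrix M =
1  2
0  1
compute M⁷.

[[1, 14], [0, 1]]

M = I + N where N = [[0, 2], [0, 0]] is strictly upper-triangular, so N² = 0.
(I + N)⁷ = I + 7·N = [[1, 14], [0, 1]].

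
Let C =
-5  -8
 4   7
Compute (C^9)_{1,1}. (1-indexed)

-19685

tr C = 2 and det C = -3, so the characteristic polynomial is λ² − (2)λ + (-3) with roots 3 and -1.
Eigenvectors give P = [[-1, -2], [1, 1]] with P⁻¹ = [[1, 2], [-1, -1]], and C = P·diag(3, -1)·P⁻¹.
Then C^9 = P·diag(19683, -1)·P⁻¹ = [[-19683, 2], [19683, -1]] · [[1, 2], [-1, -1]] = [[-19685, -39368], [19684, 39367]].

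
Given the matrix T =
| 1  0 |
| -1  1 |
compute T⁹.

T = I + N where N = [[0, 0], [-1, 0]] is strictly lower-triangular, so N² = 0.
(I + N)⁹ = I + 9·N = [[1, 0], [-9, 1]].

[[1, 0], [-9, 1]]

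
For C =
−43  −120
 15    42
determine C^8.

[[57001, 151320], [−18915, −50184]]

tr C = −1 and det C = −6, so the characteristic polynomial is λ² − (−1)λ + (−6) with roots 2 and −3.
Eigenvectors give P = [[−8, 3], [3, −1]] with P⁻¹ = [[1, 3], [3, 8]], and C = P·diag(2, −3)·P⁻¹.
Then C^8 = P·diag(256, 6561)·P⁻¹ = [[−2048, 19683], [768, −6561]] · [[1, 3], [3, 8]] = [[57001, 151320], [−18915, −50184]].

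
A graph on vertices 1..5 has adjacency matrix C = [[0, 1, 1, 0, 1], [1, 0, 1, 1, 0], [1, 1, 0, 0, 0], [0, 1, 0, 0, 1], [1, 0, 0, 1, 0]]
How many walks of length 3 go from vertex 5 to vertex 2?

The number of length-3 walks from vertex 5 to vertex 2 is entry (5,2) of C^3, where C is the adjacency matrix.
C^2 = [[3, 1, 1, 2, 0], [1, 3, 1, 0, 2], [1, 1, 2, 1, 1], [2, 0, 1, 2, 0], [0, 2, 1, 0, 2]]
C^3 = [[2, 6, 4, 1, 5], [6, 2, 4, 5, 1], [4, 4, 2, 2, 2], [1, 5, 2, 0, 4], [5, 1, 2, 4, 0]]

1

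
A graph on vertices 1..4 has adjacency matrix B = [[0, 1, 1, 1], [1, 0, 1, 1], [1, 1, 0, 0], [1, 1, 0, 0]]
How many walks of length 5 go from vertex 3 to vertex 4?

The number of length-5 walks from vertex 3 to vertex 4 is entry (3,4) of B⁵, where B is the adjacency matrix.
B² = [[3, 2, 1, 1], [2, 3, 1, 1], [1, 1, 2, 2], [1, 1, 2, 2]]
B³ = [[4, 5, 5, 5], [5, 4, 5, 5], [5, 5, 2, 2], [5, 5, 2, 2]]
B⁴ = [[15, 14, 9, 9], [14, 15, 9, 9], [9, 9, 10, 10], [9, 9, 10, 10]]
B⁵ = [[32, 33, 29, 29], [33, 32, 29, 29], [29, 29, 18, 18], [29, 29, 18, 18]]

18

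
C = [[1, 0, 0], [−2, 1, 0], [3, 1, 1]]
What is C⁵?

[[1, 0, 0], [−10, 1, 0], [−5, 5, 1]]

C = I + N where N = [[0, 0, 0], [−2, 0, 0], [3, 1, 0]] is strictly lower-triangular, so N³ = 0.
(I + N)⁵ = I + 5·N + 10·N² = [[1, 0, 0], [−10, 1, 0], [−5, 5, 1]].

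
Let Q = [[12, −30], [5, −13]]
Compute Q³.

tr Q = −1 and det Q = −6, so the characteristic polynomial is λ² − (−1)λ + (−6) with roots −3 and 2.
Eigenvectors give P = [[2, 3], [1, 1]] with P⁻¹ = [[−1, 3], [1, −2]], and Q = P·diag(−3, 2)·P⁻¹.
Then Q³ = P·diag(−27, 8)·P⁻¹ = [[−54, 24], [−27, 8]] · [[−1, 3], [1, −2]] = [[78, −210], [35, −97]].

[[78, −210], [35, −97]]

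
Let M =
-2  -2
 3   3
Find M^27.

[[-2, -2], [3, 3]]

M² = M (a projection; rank 1, trace 1), so M^27 = M.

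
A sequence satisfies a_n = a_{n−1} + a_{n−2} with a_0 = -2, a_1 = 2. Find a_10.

With companion matrix C = [[1, 1], [1, 0]], [a_n, a_{n−1}]ᵀ = C·[a_{n−1}, a_{n−2}]ᵀ, so [a_10, a_9]ᵀ = C^9·[a_1, a_0]ᵀ.
C^9 = [[55, 34], [34, 21]], giving [a_10, a_9]ᵀ = [[42], [26]].

42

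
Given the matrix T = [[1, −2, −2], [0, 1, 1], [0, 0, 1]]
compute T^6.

[[1, −12, −42], [0, 1, 6], [0, 0, 1]]

T = I + N where N = [[0, −2, −2], [0, 0, 1], [0, 0, 0]] is strictly upper-triangular, so N^3 = 0.
(I + N)^6 = I + 6·N + 15·N^2 = [[1, −12, −42], [0, 1, 6], [0, 0, 1]].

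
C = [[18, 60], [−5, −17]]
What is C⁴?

tr C = 1 and det C = −6, so the characteristic polynomial is λ² − (1)λ + (−6) with roots −2 and 3.
Eigenvectors give P = [[−3, 4], [1, −1]] with P⁻¹ = [[1, 4], [1, 3]], and C = P·diag(−2, 3)·P⁻¹.
Then C⁴ = P·diag(16, 81)·P⁻¹ = [[−48, 324], [16, −81]] · [[1, 4], [1, 3]] = [[276, 780], [−65, −179]].

[[276, 780], [−65, −179]]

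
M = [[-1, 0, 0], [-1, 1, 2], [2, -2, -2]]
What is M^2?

[[1, 0, 0], [4, -3, -2], [-4, 2, 0]]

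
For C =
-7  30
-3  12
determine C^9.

[[-172027, 575130], [-57513, 192222]]

tr C = 5 and det C = 6, so the characteristic polynomial is λ² − (5)λ + (6) with roots 2 and 3.
Eigenvectors give P = [[10, 3], [3, 1]] with P⁻¹ = [[1, -3], [-3, 10]], and C = P·diag(2, 3)·P⁻¹.
Then C^9 = P·diag(512, 19683)·P⁻¹ = [[5120, 59049], [1536, 19683]] · [[1, -3], [-3, 10]] = [[-172027, 575130], [-57513, 192222]].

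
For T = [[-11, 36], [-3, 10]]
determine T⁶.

tr T = -1 and det T = -2, so the characteristic polynomial is λ² − (-1)λ + (-2) with roots -2 and 1.
Eigenvectors give P = [[4, -3], [1, -1]] with P⁻¹ = [[1, -3], [1, -4]], and T = P·diag(-2, 1)·P⁻¹.
Then T⁶ = P·diag(64, 1)·P⁻¹ = [[256, -3], [64, -1]] · [[1, -3], [1, -4]] = [[253, -756], [63, -188]].

[[253, -756], [63, -188]]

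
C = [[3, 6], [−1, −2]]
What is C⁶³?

[[3, 6], [−1, −2]]

C² = C (a projection; rank 1, trace 1), so C⁶³ = C.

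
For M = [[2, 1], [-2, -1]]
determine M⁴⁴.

[[2, 1], [-2, -1]]

M² = M (a projection; rank 1, trace 1), so M⁴⁴ = M.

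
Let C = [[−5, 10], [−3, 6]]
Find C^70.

[[−5, 10], [−3, 6]]

C² = C (a projection; rank 1, trace 1), so C^70 = C.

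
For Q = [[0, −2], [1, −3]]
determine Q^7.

tr Q = −3 and det Q = 2, so the characteristic polynomial is λ² − (−3)λ + (2) with roots −2 and −1.
Eigenvectors give P = [[1, −2], [1, −1]] with P⁻¹ = [[−1, 2], [−1, 1]], and Q = P·diag(−2, −1)·P⁻¹.
Then Q^7 = P·diag(−128, −1)·P⁻¹ = [[−128, 2], [−128, 1]] · [[−1, 2], [−1, 1]] = [[126, −254], [127, −255]].

[[126, −254], [127, −255]]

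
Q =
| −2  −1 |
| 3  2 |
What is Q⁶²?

Q² = I (check: tr Q = 0 and det Q = −1), so Q⁶² = I since 62 is even.

[[1, 0], [0, 1]]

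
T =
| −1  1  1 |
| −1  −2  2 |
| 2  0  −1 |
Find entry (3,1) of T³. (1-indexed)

8

T² = [[2, −3, 0], [7, 3, −7], [−4, 2, 3]]
T³ = [[1, 8, −4], [−24, 1, 20], [8, −8, −3]]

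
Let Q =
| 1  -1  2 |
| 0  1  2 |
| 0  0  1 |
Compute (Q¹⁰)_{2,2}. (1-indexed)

Q = I + N where N = [[0, -1, 2], [0, 0, 2], [0, 0, 0]] is strictly upper-triangular, so N³ = 0.
(I + N)¹⁰ = I + 10·N + 45·N² = [[1, -10, -70], [0, 1, 20], [0, 0, 1]].

1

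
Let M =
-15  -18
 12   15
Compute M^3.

tr M = 0 and det M = -9, so the characteristic polynomial is λ² − (0)λ + (-9) with roots 3 and -3.
Eigenvectors give P = [[-1, 3], [1, -2]] with P⁻¹ = [[2, 3], [1, 1]], and M = P·diag(3, -3)·P⁻¹.
Then M^3 = P·diag(27, -27)·P⁻¹ = [[-27, -81], [27, 54]] · [[2, 3], [1, 1]] = [[-135, -162], [108, 135]].

[[-135, -162], [108, 135]]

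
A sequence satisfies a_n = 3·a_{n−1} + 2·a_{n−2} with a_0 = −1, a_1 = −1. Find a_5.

With companion matrix M = [[3, 2], [1, 0]], [a_n, a_{n−1}]ᵀ = M·[a_{n−1}, a_{n−2}]ᵀ, so [a_5, a_4]ᵀ = M^4·[a_1, a_0]ᵀ.
M^4 = [[139, 78], [39, 22]], giving [a_5, a_4]ᵀ = [[−217], [−61]].

−217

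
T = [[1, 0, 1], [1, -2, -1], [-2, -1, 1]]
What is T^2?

[[-1, -1, 2], [1, 5, 2], [-5, 1, 0]]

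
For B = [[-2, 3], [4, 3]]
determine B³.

B² = [[16, 3], [4, 21]]
B³ = [[-20, 57], [76, 75]]

[[-20, 57], [76, 75]]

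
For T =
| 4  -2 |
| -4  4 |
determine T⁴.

[[1088, -768], [-1536, 1088]]

T² = [[24, -16], [-32, 24]]
T³ = [[160, -112], [-224, 160]]
T⁴ = [[1088, -768], [-1536, 1088]]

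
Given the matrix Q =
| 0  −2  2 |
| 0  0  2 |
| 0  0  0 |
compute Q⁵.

[[0, 0, 0], [0, 0, 0], [0, 0, 0]]

Q is strictly triangular, hence nilpotent: Q³ = 0, so Q⁵ = 0.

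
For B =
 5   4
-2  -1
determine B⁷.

[[4373, 4372], [-2186, -2185]]

tr B = 4 and det B = 3, so the characteristic polynomial is λ² − (4)λ + (3) with roots 1 and 3.
Eigenvectors give P = [[-1, -2], [1, 1]] with P⁻¹ = [[1, 2], [-1, -1]], and B = P·diag(1, 3)·P⁻¹.
Then B⁷ = P·diag(1, 2187)·P⁻¹ = [[-1, -4374], [1, 2187]] · [[1, 2], [-1, -1]] = [[4373, 4372], [-2186, -2185]].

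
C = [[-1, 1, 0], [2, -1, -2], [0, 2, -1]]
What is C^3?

[[-7, 1, 6], [2, 5, -2], [-12, 2, 11]]

C^2 = [[3, -2, -2], [-4, -1, 4], [4, -4, -3]]
C^3 = [[-7, 1, 6], [2, 5, -2], [-12, 2, 11]]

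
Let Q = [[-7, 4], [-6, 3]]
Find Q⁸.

[[19681, -13120], [19680, -13119]]

tr Q = -4 and det Q = 3, so the characteristic polynomial is λ² − (-4)λ + (3) with roots -3 and -1.
Eigenvectors give P = [[1, -2], [1, -3]] with P⁻¹ = [[3, -2], [1, -1]], and Q = P·diag(-3, -1)·P⁻¹.
Then Q⁸ = P·diag(6561, 1)·P⁻¹ = [[6561, -2], [6561, -3]] · [[3, -2], [1, -1]] = [[19681, -13120], [19680, -13119]].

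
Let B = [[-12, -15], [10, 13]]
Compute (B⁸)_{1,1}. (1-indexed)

-12354

tr B = 1 and det B = -6, so the characteristic polynomial is λ² − (1)λ + (-6) with roots -2 and 3.
Eigenvectors give P = [[3, -1], [-2, 1]] with P⁻¹ = [[1, 1], [2, 3]], and B = P·diag(-2, 3)·P⁻¹.
Then B⁸ = P·diag(256, 6561)·P⁻¹ = [[768, -6561], [-512, 6561]] · [[1, 1], [2, 3]] = [[-12354, -18915], [12610, 19171]].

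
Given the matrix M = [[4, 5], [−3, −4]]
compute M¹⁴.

[[1, 0], [0, 1]]

M² = I (check: tr M = 0 and det M = −1), so M¹⁴ = I since 14 is even.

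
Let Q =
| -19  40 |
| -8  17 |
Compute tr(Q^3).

-26

tr Q = -2 and det Q = -3, so the characteristic polynomial is λ² − (-2)λ + (-3) with roots -3 and 1.
Eigenvectors give P = [[5, 2], [2, 1]] with P⁻¹ = [[1, -2], [-2, 5]], and Q = P·diag(-3, 1)·P⁻¹.
Then Q^3 = P·diag(-27, 1)·P⁻¹ = [[-135, 2], [-54, 1]] · [[1, -2], [-2, 5]] = [[-139, 280], [-56, 113]].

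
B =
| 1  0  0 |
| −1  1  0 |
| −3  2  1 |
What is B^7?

[[1, 0, 0], [−7, 1, 0], [−63, 14, 1]]

B = I + N where N = [[0, 0, 0], [−1, 0, 0], [−3, 2, 0]] is strictly lower-triangular, so N^3 = 0.
(I + N)^7 = I + 7·N + 21·N^2 = [[1, 0, 0], [−7, 1, 0], [−63, 14, 1]].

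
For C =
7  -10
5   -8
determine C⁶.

[[-601, 1330], [-665, 1394]]

tr C = -1 and det C = -6, so the characteristic polynomial is λ² − (-1)λ + (-6) with roots 2 and -3.
Eigenvectors give P = [[2, 1], [1, 1]] with P⁻¹ = [[1, -1], [-1, 2]], and C = P·diag(2, -3)·P⁻¹.
Then C⁶ = P·diag(64, 729)·P⁻¹ = [[128, 729], [64, 729]] · [[1, -1], [-1, 2]] = [[-601, 1330], [-665, 1394]].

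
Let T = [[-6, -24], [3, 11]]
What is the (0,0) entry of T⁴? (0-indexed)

tr T = 5 and det T = 6, so the characteristic polynomial is λ² − (5)λ + (6) with roots 3 and 2.
Eigenvectors give P = [[-8, -3], [3, 1]] with P⁻¹ = [[1, 3], [-3, -8]], and T = P·diag(3, 2)·P⁻¹.
Then T⁴ = P·diag(81, 16)·P⁻¹ = [[-648, -48], [243, 16]] · [[1, 3], [-3, -8]] = [[-504, -1560], [195, 601]].

-504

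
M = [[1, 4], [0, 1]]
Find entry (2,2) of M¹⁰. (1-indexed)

1

M = I + N where N = [[0, 4], [0, 0]] is strictly upper-triangular, so N² = 0.
(I + N)¹⁰ = I + 10·N = [[1, 40], [0, 1]].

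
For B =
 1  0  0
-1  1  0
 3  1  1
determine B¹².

[[1, 0, 0], [-12, 1, 0], [-30, 12, 1]]

B = I + N where N = [[0, 0, 0], [-1, 0, 0], [3, 1, 0]] is strictly lower-triangular, so N³ = 0.
(I + N)¹² = I + 12·N + 66·N² = [[1, 0, 0], [-12, 1, 0], [-30, 12, 1]].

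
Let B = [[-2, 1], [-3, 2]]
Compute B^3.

B² = I (check: tr B = 0 and det B = -1), so B^3 = B since 3 is odd.

[[-2, 1], [-3, 2]]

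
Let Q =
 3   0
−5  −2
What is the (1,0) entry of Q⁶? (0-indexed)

−665

tr Q = 1 and det Q = −6, so the characteristic polynomial is λ² − (1)λ + (−6) with roots −2 and 3.
Eigenvectors give P = [[0, −1], [1, 1]] with P⁻¹ = [[1, 1], [−1, 0]], and Q = P·diag(−2, 3)·P⁻¹.
Then Q⁶ = P·diag(64, 729)·P⁻¹ = [[0, −729], [64, 729]] · [[1, 1], [−1, 0]] = [[729, 0], [−665, 64]].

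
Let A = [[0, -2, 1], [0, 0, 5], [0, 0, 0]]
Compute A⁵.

A is strictly triangular, hence nilpotent: A³ = 0, so A⁵ = 0.

[[0, 0, 0], [0, 0, 0], [0, 0, 0]]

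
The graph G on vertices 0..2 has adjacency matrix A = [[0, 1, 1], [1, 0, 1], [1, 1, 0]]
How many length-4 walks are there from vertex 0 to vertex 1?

5

The number of length-4 walks from vertex 0 to vertex 1 is entry (0,1) of A⁴, where A is the adjacency matrix.
A² = [[2, 1, 1], [1, 2, 1], [1, 1, 2]]
A³ = [[2, 3, 3], [3, 2, 3], [3, 3, 2]]
A⁴ = [[6, 5, 5], [5, 6, 5], [5, 5, 6]]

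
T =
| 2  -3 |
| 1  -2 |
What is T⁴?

[[1, 0], [0, 1]]

T² = I (check: tr T = 0 and det T = -1), so T⁴ = I since 4 is even.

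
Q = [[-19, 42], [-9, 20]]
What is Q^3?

tr Q = 1 and det Q = -2, so the characteristic polynomial is λ² − (1)λ + (-2) with roots 2 and -1.
Eigenvectors give P = [[2, 7], [1, 3]] with P⁻¹ = [[-3, 7], [1, -2]], and Q = P·diag(2, -1)·P⁻¹.
Then Q^3 = P·diag(8, -1)·P⁻¹ = [[16, -7], [8, -3]] · [[-3, 7], [1, -2]] = [[-55, 126], [-27, 62]].

[[-55, 126], [-27, 62]]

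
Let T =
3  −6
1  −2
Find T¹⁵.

[[3, −6], [1, −2]]

T² = T (a projection; rank 1, trace 1), so T¹⁵ = T.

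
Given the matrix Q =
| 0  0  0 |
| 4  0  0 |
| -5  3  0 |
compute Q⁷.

[[0, 0, 0], [0, 0, 0], [0, 0, 0]]

Q is strictly triangular, hence nilpotent: Q³ = 0, so Q⁷ = 0.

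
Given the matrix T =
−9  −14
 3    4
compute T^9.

tr T = −5 and det T = 6, so the characteristic polynomial is λ² − (−5)λ + (6) with roots −3 and −2.
Eigenvectors give P = [[7, −2], [−3, 1]] with P⁻¹ = [[1, 2], [3, 7]], and T = P·diag(−3, −2)·P⁻¹.
Then T^9 = P·diag(−19683, −512)·P⁻¹ = [[−137781, 1024], [59049, −512]] · [[1, 2], [3, 7]] = [[−134709, −268394], [57513, 114514]].

[[−134709, −268394], [57513, 114514]]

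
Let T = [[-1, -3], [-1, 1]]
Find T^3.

[[-4, -12], [-4, 4]]

T^2 = [[4, 0], [0, 4]]
T^3 = [[-4, -12], [-4, 4]]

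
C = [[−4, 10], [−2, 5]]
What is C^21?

[[−4, 10], [−2, 5]]

C² = C (a projection; rank 1, trace 1), so C^21 = C.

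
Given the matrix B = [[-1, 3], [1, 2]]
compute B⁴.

[[19, 33], [11, 52]]

B² = [[4, 3], [1, 7]]
B³ = [[-1, 18], [6, 17]]
B⁴ = [[19, 33], [11, 52]]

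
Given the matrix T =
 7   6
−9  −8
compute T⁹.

[[1027, 1026], [−1539, −1538]]

tr T = −1 and det T = −2, so the characteristic polynomial is λ² − (−1)λ + (−2) with roots 1 and −2.
Eigenvectors give P = [[−1, −2], [1, 3]] with P⁻¹ = [[−3, −2], [1, 1]], and T = P·diag(1, −2)·P⁻¹.
Then T⁹ = P·diag(1, −512)·P⁻¹ = [[−1, 1024], [1, −1536]] · [[−3, −2], [1, 1]] = [[1027, 1026], [−1539, −1538]].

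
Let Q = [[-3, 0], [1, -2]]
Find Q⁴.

[[81, 0], [-65, 16]]

tr Q = -5 and det Q = 6, so the characteristic polynomial is λ² − (-5)λ + (6) with roots -3 and -2.
Eigenvectors give P = [[-1, 0], [1, 1]] with P⁻¹ = [[-1, 0], [1, 1]], and Q = P·diag(-3, -2)·P⁻¹.
Then Q⁴ = P·diag(81, 16)·P⁻¹ = [[-81, 0], [81, 16]] · [[-1, 0], [1, 1]] = [[81, 0], [-65, 16]].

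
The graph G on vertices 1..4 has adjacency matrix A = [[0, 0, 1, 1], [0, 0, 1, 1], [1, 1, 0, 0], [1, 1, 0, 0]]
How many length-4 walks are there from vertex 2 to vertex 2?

8

The number of length-4 walks from vertex 2 to vertex 2 is entry (2,2) of A^4, where A is the adjacency matrix.
A^2 = [[2, 2, 0, 0], [2, 2, 0, 0], [0, 0, 2, 2], [0, 0, 2, 2]]
A^3 = [[0, 0, 4, 4], [0, 0, 4, 4], [4, 4, 0, 0], [4, 4, 0, 0]]
A^4 = [[8, 8, 0, 0], [8, 8, 0, 0], [0, 0, 8, 8], [0, 0, 8, 8]]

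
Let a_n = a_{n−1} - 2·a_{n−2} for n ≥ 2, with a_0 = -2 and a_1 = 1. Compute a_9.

With companion matrix Q = [[1, -2], [1, 0]], [a_n, a_{n−1}]ᵀ = Q·[a_{n−1}, a_{n−2}]ᵀ, so [a_9, a_8]ᵀ = Q⁸·[a_1, a_0]ᵀ.
Q⁸ = [[-17, 6], [-3, -14]], giving [a_9, a_8]ᵀ = [[-29], [25]].

-29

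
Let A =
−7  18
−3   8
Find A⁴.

[[−29, 90], [−15, 46]]

tr A = 1 and det A = −2, so the characteristic polynomial is λ² − (1)λ + (−2) with roots −1 and 2.
Eigenvectors give P = [[−3, −2], [−1, −1]] with P⁻¹ = [[−1, 2], [1, −3]], and A = P·diag(−1, 2)·P⁻¹.
Then A⁴ = P·diag(1, 16)·P⁻¹ = [[−3, −32], [−1, −16]] · [[−1, 2], [1, −3]] = [[−29, 90], [−15, 46]].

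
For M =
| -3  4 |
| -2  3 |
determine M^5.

M² = I (check: tr M = 0 and det M = -1), so M^5 = M since 5 is odd.

[[-3, 4], [-2, 3]]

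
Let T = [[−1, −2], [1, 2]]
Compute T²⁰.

T² = T (a projection; rank 1, trace 1), so T²⁰ = T.

[[−1, −2], [1, 2]]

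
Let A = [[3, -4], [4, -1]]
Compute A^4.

A^2 = [[-7, -8], [8, -15]]
A^3 = [[-53, 36], [-36, -17]]
A^4 = [[-15, 176], [-176, 161]]

[[-15, 176], [-176, 161]]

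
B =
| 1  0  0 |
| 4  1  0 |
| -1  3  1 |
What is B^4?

B = I + N where N = [[0, 0, 0], [4, 0, 0], [-1, 3, 0]] is strictly lower-triangular, so N^3 = 0.
(I + N)^4 = I + 4·N + 6·N^2 = [[1, 0, 0], [16, 1, 0], [68, 12, 1]].

[[1, 0, 0], [16, 1, 0], [68, 12, 1]]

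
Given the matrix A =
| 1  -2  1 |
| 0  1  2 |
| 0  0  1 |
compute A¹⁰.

[[1, -20, -170], [0, 1, 20], [0, 0, 1]]

A = I + N where N = [[0, -2, 1], [0, 0, 2], [0, 0, 0]] is strictly upper-triangular, so N³ = 0.
(I + N)¹⁰ = I + 10·N + 45·N² = [[1, -20, -170], [0, 1, 20], [0, 0, 1]].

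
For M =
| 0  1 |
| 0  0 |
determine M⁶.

M is strictly triangular, hence nilpotent: M² = 0, so M⁶ = 0.

[[0, 0], [0, 0]]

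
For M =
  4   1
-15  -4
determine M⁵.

M² = I (check: tr M = 0 and det M = -1), so M⁵ = M since 5 is odd.

[[4, 1], [-15, -4]]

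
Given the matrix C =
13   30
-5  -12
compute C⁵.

[[793, 1650], [-275, -582]]

tr C = 1 and det C = -6, so the characteristic polynomial is λ² − (1)λ + (-6) with roots -2 and 3.
Eigenvectors give P = [[-2, 3], [1, -1]] with P⁻¹ = [[1, 3], [1, 2]], and C = P·diag(-2, 3)·P⁻¹.
Then C⁵ = P·diag(-32, 243)·P⁻¹ = [[64, 729], [-32, -243]] · [[1, 3], [1, 2]] = [[793, 1650], [-275, -582]].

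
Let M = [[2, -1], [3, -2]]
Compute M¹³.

M² = I (check: tr M = 0 and det M = -1), so M¹³ = M since 13 is odd.

[[2, -1], [3, -2]]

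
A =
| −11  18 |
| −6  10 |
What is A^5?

tr A = −1 and det A = −2, so the characteristic polynomial is λ² − (−1)λ + (−2) with roots 1 and −2.
Eigenvectors give P = [[−3, −2], [−2, −1]] with P⁻¹ = [[1, −2], [−2, 3]], and A = P·diag(1, −2)·P⁻¹.
Then A^5 = P·diag(1, −32)·P⁻¹ = [[−3, 64], [−2, 32]] · [[1, −2], [−2, 3]] = [[−131, 198], [−66, 100]].

[[−131, 198], [−66, 100]]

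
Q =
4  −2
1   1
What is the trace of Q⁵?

275

tr Q = 5 and det Q = 6, so the characteristic polynomial is λ² − (5)λ + (6) with roots 3 and 2.
Eigenvectors give P = [[2, 1], [1, 1]] with P⁻¹ = [[1, −1], [−1, 2]], and Q = P·diag(3, 2)·P⁻¹.
Then Q⁵ = P·diag(243, 32)·P⁻¹ = [[486, 32], [243, 32]] · [[1, −1], [−1, 2]] = [[454, −422], [211, −179]].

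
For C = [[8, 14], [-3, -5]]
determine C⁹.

[[3578, 7154], [-1533, -3065]]

tr C = 3 and det C = 2, so the characteristic polynomial is λ² − (3)λ + (2) with roots 2 and 1.
Eigenvectors give P = [[7, -2], [-3, 1]] with P⁻¹ = [[1, 2], [3, 7]], and C = P·diag(2, 1)·P⁻¹.
Then C⁹ = P·diag(512, 1)·P⁻¹ = [[3584, -2], [-1536, 1]] · [[1, 2], [3, 7]] = [[3578, 7154], [-1533, -3065]].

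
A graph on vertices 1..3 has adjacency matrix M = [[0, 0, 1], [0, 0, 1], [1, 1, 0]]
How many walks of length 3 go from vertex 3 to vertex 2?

The number of length-3 walks from vertex 3 to vertex 2 is entry (3,2) of M³, where M is the adjacency matrix.
M² = [[1, 1, 0], [1, 1, 0], [0, 0, 2]]
M³ = [[0, 0, 2], [0, 0, 2], [2, 2, 0]]

2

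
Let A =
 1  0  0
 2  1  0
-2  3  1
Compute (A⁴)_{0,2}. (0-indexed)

A = I + N where N = [[0, 0, 0], [2, 0, 0], [-2, 3, 0]] is strictly lower-triangular, so N³ = 0.
(I + N)⁴ = I + 4·N + 6·N² = [[1, 0, 0], [8, 1, 0], [28, 12, 1]].

0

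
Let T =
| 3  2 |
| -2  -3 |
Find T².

[[5, 0], [0, 5]]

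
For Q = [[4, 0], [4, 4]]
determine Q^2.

[[16, 0], [32, 16]]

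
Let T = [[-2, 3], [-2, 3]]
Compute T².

[[-2, 3], [-2, 3]]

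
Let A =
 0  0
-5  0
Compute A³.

[[0, 0], [0, 0]]

A is strictly triangular, hence nilpotent: A² = 0, so A³ = 0.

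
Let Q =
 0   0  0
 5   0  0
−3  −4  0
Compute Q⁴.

Q is strictly triangular, hence nilpotent: Q³ = 0, so Q⁴ = 0.

[[0, 0, 0], [0, 0, 0], [0, 0, 0]]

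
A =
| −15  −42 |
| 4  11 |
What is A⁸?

tr A = −4 and det A = 3, so the characteristic polynomial is λ² − (−4)λ + (3) with roots −1 and −3.
Eigenvectors give P = [[−3, 7], [1, −2]] with P⁻¹ = [[2, 7], [1, 3]], and A = P·diag(−1, −3)·P⁻¹.
Then A⁸ = P·diag(1, 6561)·P⁻¹ = [[−3, 45927], [1, −13122]] · [[2, 7], [1, 3]] = [[45921, 137760], [−13120, −39359]].

[[45921, 137760], [−13120, −39359]]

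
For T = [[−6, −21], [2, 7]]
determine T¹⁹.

[[−6, −21], [2, 7]]

T² = T (a projection; rank 1, trace 1), so T¹⁹ = T.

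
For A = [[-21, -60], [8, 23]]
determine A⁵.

[[-1221, -3660], [488, 1463]]

tr A = 2 and det A = -3, so the characteristic polynomial is λ² − (2)λ + (-3) with roots -1 and 3.
Eigenvectors give P = [[-3, -5], [1, 2]] with P⁻¹ = [[-2, -5], [1, 3]], and A = P·diag(-1, 3)·P⁻¹.
Then A⁵ = P·diag(-1, 243)·P⁻¹ = [[3, -1215], [-1, 486]] · [[-2, -5], [1, 3]] = [[-1221, -3660], [488, 1463]].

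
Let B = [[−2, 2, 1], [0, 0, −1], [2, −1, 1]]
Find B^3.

[[−18, 15, 8], [2, −3, −4], [12, −8, −1]]

B^2 = [[6, −5, −3], [−2, 1, −1], [−2, 3, 4]]
B^3 = [[−18, 15, 8], [2, −3, −4], [12, −8, −1]]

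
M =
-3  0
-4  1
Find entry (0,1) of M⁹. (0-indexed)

0

tr M = -2 and det M = -3, so the characteristic polynomial is λ² − (-2)λ + (-3) with roots -3 and 1.
Eigenvectors give P = [[-1, 0], [-1, 1]] with P⁻¹ = [[-1, 0], [-1, 1]], and M = P·diag(-3, 1)·P⁻¹.
Then M⁹ = P·diag(-19683, 1)·P⁻¹ = [[19683, 0], [19683, 1]] · [[-1, 0], [-1, 1]] = [[-19683, 0], [-19684, 1]].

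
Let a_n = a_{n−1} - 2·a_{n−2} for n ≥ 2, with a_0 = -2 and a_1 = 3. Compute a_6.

11

With companion matrix T = [[1, -2], [1, 0]], [a_n, a_{n−1}]ᵀ = T·[a_{n−1}, a_{n−2}]ᵀ, so [a_6, a_5]ᵀ = T⁵·[a_1, a_0]ᵀ.
T⁵ = [[5, 2], [-1, 6]], giving [a_6, a_5]ᵀ = [[11], [-15]].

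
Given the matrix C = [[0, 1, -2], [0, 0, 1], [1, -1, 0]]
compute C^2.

[[-2, 2, 1], [1, -1, 0], [0, 1, -3]]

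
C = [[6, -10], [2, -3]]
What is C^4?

[[76, -150], [30, -59]]

tr C = 3 and det C = 2, so the characteristic polynomial is λ² − (3)λ + (2) with roots 2 and 1.
Eigenvectors give P = [[5, -2], [2, -1]] with P⁻¹ = [[1, -2], [2, -5]], and C = P·diag(2, 1)·P⁻¹.
Then C^4 = P·diag(16, 1)·P⁻¹ = [[80, -2], [32, -1]] · [[1, -2], [2, -5]] = [[76, -150], [30, -59]].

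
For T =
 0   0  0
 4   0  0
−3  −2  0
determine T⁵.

[[0, 0, 0], [0, 0, 0], [0, 0, 0]]

T is strictly triangular, hence nilpotent: T³ = 0, so T⁵ = 0.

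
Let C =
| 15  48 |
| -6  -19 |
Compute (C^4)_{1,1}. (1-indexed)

tr C = -4 and det C = 3, so the characteristic polynomial is λ² − (-4)λ + (3) with roots -3 and -1.
Eigenvectors give P = [[8, -3], [-3, 1]] with P⁻¹ = [[-1, -3], [-3, -8]], and C = P·diag(-3, -1)·P⁻¹.
Then C^4 = P·diag(81, 1)·P⁻¹ = [[648, -3], [-243, 1]] · [[-1, -3], [-3, -8]] = [[-639, -1920], [240, 721]].

-639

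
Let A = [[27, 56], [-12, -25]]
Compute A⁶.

[[5097, 10192], [-2184, -4367]]

tr A = 2 and det A = -3, so the characteristic polynomial is λ² − (2)λ + (-3) with roots -1 and 3.
Eigenvectors give P = [[-2, 7], [1, -3]] with P⁻¹ = [[3, 7], [1, 2]], and A = P·diag(-1, 3)·P⁻¹.
Then A⁶ = P·diag(1, 729)·P⁻¹ = [[-2, 5103], [1, -2187]] · [[3, 7], [1, 2]] = [[5097, 10192], [-2184, -4367]].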